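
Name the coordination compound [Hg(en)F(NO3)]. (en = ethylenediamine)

(ethylenediamine)fluoronitratomercury(II)

There is no counter-ion, so the complex is neutral overall.
Ligand charges: 1×fluoro (-1 each), 1×nitrato (-1 each), 1×ethylenediamine (neutral); total -2. So Hg + (-2) = 0, giving Hg = +2.
Ligands are named alphabetically: ethylenediamine before fluoro before nitrato.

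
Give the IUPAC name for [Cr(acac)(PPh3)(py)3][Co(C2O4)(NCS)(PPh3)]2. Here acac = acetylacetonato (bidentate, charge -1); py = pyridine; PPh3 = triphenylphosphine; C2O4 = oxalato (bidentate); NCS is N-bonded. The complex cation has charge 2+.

(acetylacetonato)tris(pyridine)(triphenylphosphine)chromium(III) isothiocyanatooxalato(triphenylphosphine)cobaltate(II)

The complex cation is given as 2+; its ligand charges sum to -1, so Cr = +3.
With 2 anions per cation, each anion must be 2/2 = 1−.
Anion: ligand charges sum to -3; for the ion to be 1−, Co = +2.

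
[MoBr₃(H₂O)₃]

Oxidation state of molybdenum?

+3

No counter-ion: the bracketed complex is neutral.
Ligand charges: 3×H2O neutral; 3×Br = -3; sum -3.
Mo + (-3) = 0 ⇒ Mo is +3.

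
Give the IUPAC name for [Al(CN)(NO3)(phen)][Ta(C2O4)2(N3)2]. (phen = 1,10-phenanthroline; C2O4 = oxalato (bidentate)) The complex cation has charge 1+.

The complex cation is given as 1+; its ligand charges sum to -2, so Al = +3.
A 1:1 salt means the anion carries the equal and opposite charge, 1−.
Anion: ligand charges sum to -6; for the ion to be 1−, Ta = +5.

cyanonitrato(1,10-phenanthroline)aluminium(III) diazidodioxalatotantalate(V)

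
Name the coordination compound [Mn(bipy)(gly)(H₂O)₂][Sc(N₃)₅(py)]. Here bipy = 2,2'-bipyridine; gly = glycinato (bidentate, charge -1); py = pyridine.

Scandium is always +3 in its complexes; the anion's ligand charges sum to -5, so the complex anion is 2−.
A 1:1 salt means the cation carries the equal and opposite charge, 2+.
Cation: ligand charges sum to -1; for the ion to be 2+, Mn = +3.

diaqua(2,2'-bipyridine)(glycinato)manganese(III) pentaazido(pyridine)scandate(III)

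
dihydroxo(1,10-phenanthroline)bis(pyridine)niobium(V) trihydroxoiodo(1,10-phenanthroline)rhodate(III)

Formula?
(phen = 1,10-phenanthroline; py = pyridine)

[Nb(OH)2(phen)(py)2][RhI(OH)3(phen)]3

Cation [Nb…]: ligand charges -2, Nb(V) ⇒ ion charge 3+.
Anion [Rh…]: ligand charges -4, Rh(III) ⇒ ion charge 1−.
One 3+ cation requires 3 of the 1− anion.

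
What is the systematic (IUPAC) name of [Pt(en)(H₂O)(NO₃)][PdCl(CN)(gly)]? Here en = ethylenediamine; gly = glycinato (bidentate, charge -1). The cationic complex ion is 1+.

Both ions are complex: the cation is named first with the plain metal name, the anion second with the -ate form; each ion's ligands are alphabetised independently.
The complex cation is given as 1+; its ligand charges sum to -1, so Pt = +2.
A 1:1 salt means the anion carries the equal and opposite charge, 1−.
Anion: ligand charges sum to -3; for the ion to be 1−, Pd = +2.

aqua(ethylenediamine)nitratoplatinum(II) chlorocyano(glycinato)palladate(II)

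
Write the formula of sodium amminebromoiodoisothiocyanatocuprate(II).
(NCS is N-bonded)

Ligands: 1 ammine (NH3, neutral), 1 bromo (Br, -1), 1 iodo (I, -1), 1 isothiocyanato (NCS, -1). Ligand charge sum = -3.
Charge balance with sodium (+1) requires 1 complex ion per 1 sodium.

Na[CuBrI(NCS)(NH3)]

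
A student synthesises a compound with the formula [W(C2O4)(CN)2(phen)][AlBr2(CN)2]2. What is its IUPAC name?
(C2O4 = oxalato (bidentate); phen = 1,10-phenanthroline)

Both ions are complex: the cation is named first with the plain metal name, the anion second with the -ate form; each ion's ligands are alphabetised independently.
Aluminium is always +3 in its complexes; the anion's ligand charges sum to -4, so the complex anion is 1−.
With 2 anions per cation, the cation must be 2×1 = 2+.
Cation: ligand charges sum to -4; for the ion to be 2+, W = +6.

dicyanooxalato(1,10-phenanthroline)tungsten(VI) dibromodicyanoaluminate(III)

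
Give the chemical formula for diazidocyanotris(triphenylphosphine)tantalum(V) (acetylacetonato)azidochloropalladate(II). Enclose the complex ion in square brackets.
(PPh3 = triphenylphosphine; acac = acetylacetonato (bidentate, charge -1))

[Ta(CN)(N3)2(PPh3)3][Pd(acac)Cl(N3)]2

Cation [Ta…]: ligand charges -3, Ta(V) ⇒ ion charge 2+.
Anion [Pd…]: ligand charges -3, Pd(II) ⇒ ion charge 1−.
One 2+ cation requires 2 of the 1− anion.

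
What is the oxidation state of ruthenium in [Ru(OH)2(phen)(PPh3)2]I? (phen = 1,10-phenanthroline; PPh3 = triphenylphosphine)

+3

1 iodide outside the brackets (-1 each) → the complex ion is 1+.
Ligand charges: 2×OH = -2; 1×phen neutral; 2×PPh3 neutral; sum -2.
Ru + (-2) = 1+ ⇒ Ru is +3.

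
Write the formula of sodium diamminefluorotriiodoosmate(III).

Na[OsFI3(NH3)2]

Ligands: 1 fluoro (F, -1), 2 ammine (NH3, neutral), 3 iodo (I, -1). Ligand charge sum = -4.
Charge balance with sodium (+1) requires 1 complex ion per 1 sodium.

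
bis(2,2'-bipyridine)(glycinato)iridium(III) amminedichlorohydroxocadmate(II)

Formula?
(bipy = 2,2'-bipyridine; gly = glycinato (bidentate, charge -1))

Cation [Ir…]: ligand charges -1, Ir(III) ⇒ ion charge 2+.
Anion [Cd…]: ligand charges -3, Cd(II) ⇒ ion charge 1−.
One 2+ cation requires 2 of the 1− anion.

[Ir(bipy)2(gly)][CdCl2(NH3)(OH)]2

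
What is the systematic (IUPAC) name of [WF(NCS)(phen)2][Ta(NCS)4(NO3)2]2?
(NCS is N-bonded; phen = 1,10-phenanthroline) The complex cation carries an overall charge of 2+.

fluoroisothiocyanatobis(1,10-phenanthroline)tungsten(IV) tetraisothiocyanatodinitratotantalate(V)

Both ions are complex: the cation is named first with the plain metal name, the anion second with the -ate form; each ion's ligands are alphabetised independently.
The complex cation is given as 2+; its ligand charges sum to -2, so W = +4.
With 2 anions per cation, each anion must be 2/2 = 1−.
Anion: ligand charges sum to -6; for the ion to be 1−, Ta = +5.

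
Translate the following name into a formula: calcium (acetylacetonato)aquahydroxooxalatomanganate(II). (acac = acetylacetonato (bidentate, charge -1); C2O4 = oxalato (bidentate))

Ca[Mn(acac)(C2O4)(H2O)(OH)]

Ligands: 1 hydroxo (OH, -1), 1 acetylacetonato (acac, -1), 1 oxalato (C2O4, -2), 1 aqua (H2O, neutral). Ligand charge sum = -4.
Charge balance with calcium (+2) requires 1 complex ion per 1 calcium.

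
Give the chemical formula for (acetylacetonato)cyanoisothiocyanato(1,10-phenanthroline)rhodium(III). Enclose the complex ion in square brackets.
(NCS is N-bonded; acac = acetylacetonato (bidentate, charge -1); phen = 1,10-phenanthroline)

[Rh(acac)(CN)(NCS)(phen)]

Ligands: 1 cyano (CN, -1), 1 isothiocyanato (NCS, -1), 1 acetylacetonato (acac, -1), 1 1,10-phenanthroline (phen, neutral). Ligand charge sum = -3.
With Rh in oxidation state +3, the complex ion is [Rh...].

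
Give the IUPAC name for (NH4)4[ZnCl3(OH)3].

The 4 ammonium counter-ions carry a total charge of +4, so each complex ion is 4−.
Ligand charges: 3×hydroxo (-1 each), 3×chloro (-1 each); total -6. So Zn + (-6) = 4−, giving Zn = +2.
The complex ion is anionic, so zinc takes the -ate form zincate(II).

ammonium trichlorotrihydroxozincate(II)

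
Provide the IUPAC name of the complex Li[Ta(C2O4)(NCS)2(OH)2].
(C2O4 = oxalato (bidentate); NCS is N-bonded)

The 1 lithium counter-ion carries a total charge of +1, so each complex ion is 1−.
Ligand charges: 1×oxalato (-2 each), 2×hydroxo (-1 each), 2×isothiocyanato (-1 each); total -6. So Ta + (-6) = 1−, giving Ta = +5.
Ligands are named alphabetically: hydroxo before isothiocyanato before oxalato.
The complex ion is anionic, so tantalum takes the -ate form tantalate(V).

lithium dihydroxodiisothiocyanatooxalatotantalate(V)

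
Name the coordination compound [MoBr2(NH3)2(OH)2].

diamminedibromodihydroxomolybdenum(IV)

There is no counter-ion, so the complex is neutral overall.
Ligand charges: 2×bromo (-1 each), 2×ammine (neutral), 2×hydroxo (-1 each); total -4. So Mo + (-4) = 0, giving Mo = +4.
Ligands are named alphabetically: ammine before bromo before hydroxo.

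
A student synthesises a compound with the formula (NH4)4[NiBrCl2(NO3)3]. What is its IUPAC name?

The 4 ammonium counter-ions carry a total charge of +4, so each complex ion is 4−.
Ligand charges: 2×chloro (-1 each), 1×bromo (-1 each), 3×nitrato (-1 each); total -6. So Ni + (-6) = 4−, giving Ni = +2.
Ligands are named alphabetically: bromo before chloro before nitrato.
The complex ion is anionic, so nickel takes the -ate form nickelate(II).

ammonium bromodichlorotrinitratonickelate(II)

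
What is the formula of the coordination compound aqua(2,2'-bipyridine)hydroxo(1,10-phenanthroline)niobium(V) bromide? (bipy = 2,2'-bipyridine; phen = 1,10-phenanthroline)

[Nb(bipy)(H2O)(OH)(phen)]Br4

Ligands: 1 2,2'-bipyridine (bipy, neutral), 1 aqua (H2O, neutral), 1 1,10-phenanthroline (phen, neutral), 1 hydroxo (OH, -1). Ligand charge sum = -1.
With Nb in oxidation state +5, the complex ion is [Nb...]^4+.
Charge balance with bromide (-1) requires 1 complex ion per 4 bromide.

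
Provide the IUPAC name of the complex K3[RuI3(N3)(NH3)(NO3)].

The 3 potassium counter-ions carry a total charge of +3, so each complex ion is 3−.
Ligand charges: 1×nitrato (-1 each), 1×ammine (neutral), 3×iodo (-1 each), 1×azido (-1 each); total -5. So Ru + (-5) = 3−, giving Ru = +2.
The complex ion is anionic, so ruthenium takes the -ate form ruthenate(II).

potassium ammineazidotriiodonitratoruthenate(II)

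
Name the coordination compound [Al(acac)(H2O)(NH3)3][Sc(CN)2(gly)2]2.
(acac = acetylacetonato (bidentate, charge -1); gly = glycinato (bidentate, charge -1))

Both ions are complex: the cation is named first with the plain metal name, the anion second with the -ate form; each ion's ligands are alphabetised independently.
Aluminium is always +3 in its complexes; the cation's ligand charges sum to -1, so the complex cation is 2+.
With 2 anions per cation, each anion must be 2/2 = 1−.
Anion: ligand charges sum to -4; for the ion to be 1−, Sc = +3.

(acetylacetonato)triammineaquaaluminium(III) dicyanobis(glycinato)scandate(III)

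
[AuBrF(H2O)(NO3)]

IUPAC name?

aquabromofluoronitratogold(III)

There is no counter-ion, so the complex is neutral overall.
Ligand charges: 1×bromo (-1 each), 1×nitrato (-1 each), 1×fluoro (-1 each), 1×aqua (neutral); total -3. So Au + (-3) = 0, giving Au = +3.
Ligands are named alphabetically: aqua before bromo before fluoro before nitrato.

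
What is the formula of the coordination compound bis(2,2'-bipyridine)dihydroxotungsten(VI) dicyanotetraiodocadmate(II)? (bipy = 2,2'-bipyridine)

[W(bipy)2(OH)2][Cd(CN)2I4]

Cation [W…]: ligand charges -2, W(VI) ⇒ ion charge 4+.
Anion [Cd…]: ligand charges -6, Cd(II) ⇒ ion charge 4−.
One 4+ cation balances one 4− anion.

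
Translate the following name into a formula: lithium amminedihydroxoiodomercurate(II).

Li[HgI(NH3)(OH)2]

Ligands: 2 hydroxo (OH, -1), 1 iodo (I, -1), 1 ammine (NH3, neutral). Ligand charge sum = -3.
Charge balance with lithium (+1) requires 1 complex ion per 1 lithium.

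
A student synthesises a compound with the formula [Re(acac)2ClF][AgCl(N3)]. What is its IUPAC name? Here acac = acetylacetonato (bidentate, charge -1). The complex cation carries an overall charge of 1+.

bis(acetylacetonato)chlorofluororhenium(V) azidochloroargentate(I)

Both ions are complex: the cation is named first with the plain metal name, the anion second with the -ate form; each ion's ligands are alphabetised independently.
The complex cation is given as 1+; its ligand charges sum to -4, so Re = +5.
A 1:1 salt means the anion carries the equal and opposite charge, 1−.
Anion: ligand charges sum to -2; for the ion to be 1−, Ag = +1.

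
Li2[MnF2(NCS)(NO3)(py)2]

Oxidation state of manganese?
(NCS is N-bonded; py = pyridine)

2 lithium outside the brackets (+1 each) → the complex ion is 2−.
Ligand charges: 1×NCS = -1; 1×NO3 = -1; 2×py neutral; 2×F = -2; sum -4.
Mn + (-4) = 2− ⇒ Mn is +2.

+2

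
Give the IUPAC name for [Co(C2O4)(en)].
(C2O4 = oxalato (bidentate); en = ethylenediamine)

(ethylenediamine)oxalatocobalt(II)

There is no counter-ion, so the complex is neutral overall.
Ligand charges: 1×oxalato (-2 each), 1×ethylenediamine (neutral); total -2. So Co + (-2) = 0, giving Co = +2.
Ligands are named alphabetically: ethylenediamine before oxalato.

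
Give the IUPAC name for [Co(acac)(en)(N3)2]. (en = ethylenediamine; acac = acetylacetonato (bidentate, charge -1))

(acetylacetonato)diazido(ethylenediamine)cobalt(III)

There is no counter-ion, so the complex is neutral overall.
Ligand charges: 1×ethylenediamine (neutral), 2×azido (-1 each), 1×acetylacetonato (-1 each); total -3. So Co + (-3) = 0, giving Co = +3.
Ligands are named alphabetically: acetylacetonato before azido before ethylenediamine.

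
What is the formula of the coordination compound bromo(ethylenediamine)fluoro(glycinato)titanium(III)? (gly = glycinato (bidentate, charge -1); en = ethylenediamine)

[TiBr(en)F(gly)]

Ligands: 1 glycinato (gly, -1), 1 fluoro (F, -1), 1 ethylenediamine (en, neutral), 1 bromo (Br, -1). Ligand charge sum = -3.
With Ti in oxidation state +3, the complex ion is [Ti...].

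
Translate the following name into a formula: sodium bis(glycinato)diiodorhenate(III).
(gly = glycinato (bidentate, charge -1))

Na[Re(gly)2I2]

Ligands: 2 glycinato (gly, -1), 2 iodo (I, -1). Ligand charge sum = -4.
With Re in oxidation state +3, the complex ion is [Re...]^1−.
Charge balance with sodium (+1) requires 1 complex ion per 1 sodium.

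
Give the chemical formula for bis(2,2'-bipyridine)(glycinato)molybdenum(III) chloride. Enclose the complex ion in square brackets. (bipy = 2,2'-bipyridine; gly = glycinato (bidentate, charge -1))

[Mo(bipy)2(gly)]Cl2

Ligands: 2 2,2'-bipyridine (bipy, neutral), 1 glycinato (gly, -1). Ligand charge sum = -1.
With Mo in oxidation state +3, the complex ion is [Mo...]^2+.
Charge balance with chloride (-1) requires 1 complex ion per 2 chloride.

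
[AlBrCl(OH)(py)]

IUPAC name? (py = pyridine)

bromochlorohydroxo(pyridine)aluminium(III)

There is no counter-ion, so the complex is neutral overall.
Ligand charges: 1×pyridine (neutral), 1×bromo (-1 each), 1×hydroxo (-1 each), 1×chloro (-1 each); total -3. So Al + (-3) = 0, giving Al = +3.
Ligands are named alphabetically: bromo before chloro before hydroxo before pyridine.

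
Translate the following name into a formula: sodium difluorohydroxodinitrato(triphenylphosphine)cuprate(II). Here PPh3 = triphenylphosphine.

Na3[CuF2(NO3)2(OH)(PPh3)]

Ligands: 1 hydroxo (OH, -1), 1 triphenylphosphine (PPh3, neutral), 2 fluoro (F, -1), 2 nitrato (NO3, -1). Ligand charge sum = -5.
Charge balance with sodium (+1) requires 1 complex ion per 3 sodium.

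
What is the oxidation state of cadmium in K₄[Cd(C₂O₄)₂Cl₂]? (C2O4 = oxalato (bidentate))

4 potassium outside the brackets (+1 each) → the complex ion is 4−.
Ligand charges: 2×Cl = -2; 2×C2O4 = -4; sum -6.
Cd + (-6) = 4− ⇒ Cd is +2.

+2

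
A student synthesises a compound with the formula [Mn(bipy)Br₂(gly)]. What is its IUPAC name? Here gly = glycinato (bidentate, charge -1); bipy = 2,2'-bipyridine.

There is no counter-ion, so the complex is neutral overall.
Ligand charges: 2×bromo (-1 each), 1×glycinato (-1 each), 1×2,2'-bipyridine (neutral); total -3. So Mn + (-3) = 0, giving Mn = +3.
Ligands are named alphabetically: bipyridine before bromo before glycinato.

(2,2'-bipyridine)dibromo(glycinato)manganese(III)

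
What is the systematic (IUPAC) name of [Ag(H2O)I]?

aquaiodosilver(I)

There is no counter-ion, so the complex is neutral overall.
Ligand charges: 1×aqua (neutral), 1×iodo (-1 each); total -1. So Ag + (-1) = 0, giving Ag = +1.
Ligands are named alphabetically: aqua before iodo.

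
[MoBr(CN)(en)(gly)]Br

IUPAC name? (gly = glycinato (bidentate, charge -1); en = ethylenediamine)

bromocyano(ethylenediamine)(glycinato)molybdenum(IV) bromide

The 1 bromide counter-ion carries a total charge of -1, so each complex ion is 1+.
Ligand charges: 1×glycinato (-1 each), 1×bromo (-1 each), 1×cyano (-1 each), 1×ethylenediamine (neutral); total -3. So Mo + (-3) = 1+, giving Mo = +4.
Ligands are named alphabetically: bromo before cyano before ethylenediamine before glycinato.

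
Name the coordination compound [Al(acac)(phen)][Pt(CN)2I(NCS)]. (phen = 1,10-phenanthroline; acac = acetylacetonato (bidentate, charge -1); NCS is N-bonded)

(acetylacetonato)(1,10-phenanthroline)aluminium(III) dicyanoiodoisothiocyanatoplatinate(II)

Aluminium is always +3 in its complexes; the cation's ligand charges sum to -1, so the complex cation is 2+.
A 1:1 salt means the anion carries the equal and opposite charge, 2−.
Anion: ligand charges sum to -4; for the ion to be 2−, Pt = +2.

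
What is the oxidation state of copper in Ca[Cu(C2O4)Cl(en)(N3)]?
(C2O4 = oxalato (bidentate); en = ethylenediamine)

+2

1 calcium outside the brackets (+2 each) → the complex ion is 2−.
Ligand charges: 1×C2O4 = -2; 1×Cl = -1; 1×N3 = -1; 1×en neutral; sum -4.
Cu + (-4) = 2− ⇒ Cu is +2.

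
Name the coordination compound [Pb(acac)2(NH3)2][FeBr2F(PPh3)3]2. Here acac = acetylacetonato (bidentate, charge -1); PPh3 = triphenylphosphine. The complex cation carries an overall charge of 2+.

Both ions are complex: the cation is named first with the plain metal name, the anion second with the -ate form; each ion's ligands are alphabetised independently.
The complex cation is given as 2+; its ligand charges sum to -2, so Pb = +4.
With 2 anions per cation, each anion must be 2/2 = 1−.
Anion: ligand charges sum to -3; for the ion to be 1−, Fe = +2.

bis(acetylacetonato)diamminelead(IV) dibromofluorotris(triphenylphosphine)ferrate(II)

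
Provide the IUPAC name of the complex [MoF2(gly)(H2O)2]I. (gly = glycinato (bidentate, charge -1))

The 1 iodide counter-ion carries a total charge of -1, so each complex ion is 1+.
Ligand charges: 2×aqua (neutral), 1×glycinato (-1 each), 2×fluoro (-1 each); total -3. So Mo + (-3) = 1+, giving Mo = +4.
Ligands are named alphabetically: aqua before fluoro before glycinato.

diaquadifluoro(glycinato)molybdenum(IV) iodide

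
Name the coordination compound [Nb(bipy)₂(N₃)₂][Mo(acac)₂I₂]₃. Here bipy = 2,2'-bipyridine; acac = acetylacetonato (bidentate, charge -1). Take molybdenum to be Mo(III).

diazidobis(2,2'-bipyridine)niobium(V) bis(acetylacetonato)diiodomolybdate(III)

Both ions are complex: the cation is named first with the plain metal name, the anion second with the -ate form; each ion's ligands are alphabetised independently.
Mo is given as +3; the anion's ligand charges sum to -4, so the complex anion is 1−.
With 3 anions per cation, the cation must be 3×1 = 3+.
Cation: ligand charges sum to -2; for the ion to be 3+, Nb = +5.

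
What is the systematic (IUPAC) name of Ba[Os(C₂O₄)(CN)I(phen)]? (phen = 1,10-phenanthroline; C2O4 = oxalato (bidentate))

barium cyanoiodooxalato(1,10-phenanthroline)osmate(II)

The 1 barium counter-ion carries a total charge of +2, so each complex ion is 2−.
Ligand charges: 1×1,10-phenanthroline (neutral), 1×oxalato (-2 each), 1×iodo (-1 each), 1×cyano (-1 each); total -4. So Os + (-4) = 2−, giving Os = +2.
Ligands are named alphabetically: cyano before iodo before oxalato before phenanthroline.
The complex ion is anionic, so osmium takes the -ate form osmate(II).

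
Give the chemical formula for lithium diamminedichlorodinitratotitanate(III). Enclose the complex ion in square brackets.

Li[TiCl2(NH3)2(NO3)2]

Ligands: 2 ammine (NH3, neutral), 2 chloro (Cl, -1), 2 nitrato (NO3, -1). Ligand charge sum = -4.
Charge balance with lithium (+1) requires 1 complex ion per 1 lithium.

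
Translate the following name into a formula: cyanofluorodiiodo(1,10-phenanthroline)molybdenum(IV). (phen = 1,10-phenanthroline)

[Mo(CN)FI2(phen)]

Ligands: 1 fluoro (F, -1), 1 1,10-phenanthroline (phen, neutral), 2 iodo (I, -1), 1 cyano (CN, -1). Ligand charge sum = -4.
With Mo in oxidation state +4, the complex ion is [Mo...].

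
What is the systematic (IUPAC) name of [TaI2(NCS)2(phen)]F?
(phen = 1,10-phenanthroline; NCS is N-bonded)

The 1 fluoride counter-ion carries a total charge of -1, so each complex ion is 1+.
Ligand charges: 2×iodo (-1 each), 1×1,10-phenanthroline (neutral), 2×isothiocyanato (-1 each); total -4. So Ta + (-4) = 1+, giving Ta = +5.
Ligands are named alphabetically: iodo before isothiocyanato before phenanthroline.

diiododiisothiocyanato(1,10-phenanthroline)tantalum(V) fluoride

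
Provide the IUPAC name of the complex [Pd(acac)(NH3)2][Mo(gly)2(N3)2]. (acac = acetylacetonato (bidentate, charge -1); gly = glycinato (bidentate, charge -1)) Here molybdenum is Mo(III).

(acetylacetonato)diamminepalladium(II) diazidobis(glycinato)molybdate(III)

Both ions are complex: the cation is named first with the plain metal name, the anion second with the -ate form; each ion's ligands are alphabetised independently.
Mo is given as +3; the anion's ligand charges sum to -4, so the complex anion is 1−.
A 1:1 salt means the cation carries the equal and opposite charge, 1+.
Cation: ligand charges sum to -1; for the ion to be 1+, Pd = +2.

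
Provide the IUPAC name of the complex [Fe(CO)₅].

pentacarbonyliron(0)

There is no counter-ion, so the complex is neutral overall.
Ligand charges: 5×carbonyl (neutral); total 0. So Fe + (0) = 0, giving Fe = 0.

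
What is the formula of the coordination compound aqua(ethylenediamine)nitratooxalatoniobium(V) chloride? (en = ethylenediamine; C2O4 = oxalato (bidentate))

[Nb(C2O4)(en)(H2O)(NO3)]Cl2

Ligands: 1 aqua (H2O, neutral), 1 ethylenediamine (en, neutral), 1 nitrato (NO3, -1), 1 oxalato (C2O4, -2). Ligand charge sum = -3.
With Nb in oxidation state +5, the complex ion is [Nb...]^2+.
Charge balance with chloride (-1) requires 1 complex ion per 2 chloride.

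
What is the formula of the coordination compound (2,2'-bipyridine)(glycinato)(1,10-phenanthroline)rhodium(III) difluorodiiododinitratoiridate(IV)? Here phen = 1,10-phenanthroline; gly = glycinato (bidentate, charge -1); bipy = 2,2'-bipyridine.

[Rh(bipy)(gly)(phen)][IrF2I2(NO3)2]

Cation [Rh…]: ligand charges -1, Rh(III) ⇒ ion charge 2+.
Anion [Ir…]: ligand charges -6, Ir(IV) ⇒ ion charge 2−.
One 2+ cation balances one 2− anion.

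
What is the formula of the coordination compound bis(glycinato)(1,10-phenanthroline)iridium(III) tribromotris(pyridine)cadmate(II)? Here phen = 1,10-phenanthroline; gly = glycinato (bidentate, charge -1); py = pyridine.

[Ir(gly)2(phen)][CdBr3(py)3]

Cation [Ir…]: ligand charges -2, Ir(III) ⇒ ion charge 1+.
Anion [Cd…]: ligand charges -3, Cd(II) ⇒ ion charge 1−.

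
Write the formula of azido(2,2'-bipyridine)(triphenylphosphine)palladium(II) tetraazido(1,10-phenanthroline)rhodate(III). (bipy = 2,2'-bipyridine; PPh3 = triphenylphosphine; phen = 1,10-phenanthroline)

[Pd(bipy)(N3)(PPh3)][Rh(N3)4(phen)]

Cation [Pd…]: ligand charges -1, Pd(II) ⇒ ion charge 1+.
Anion [Rh…]: ligand charges -4, Rh(III) ⇒ ion charge 1−.
One 1+ cation balances one 1− anion.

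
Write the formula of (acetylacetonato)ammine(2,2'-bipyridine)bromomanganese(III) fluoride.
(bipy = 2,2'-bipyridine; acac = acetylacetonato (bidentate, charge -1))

[Mn(acac)(bipy)Br(NH3)]F

Ligands: 1 ammine (NH3, neutral), 1 2,2'-bipyridine (bipy, neutral), 1 bromo (Br, -1), 1 acetylacetonato (acac, -1). Ligand charge sum = -2.
With Mn in oxidation state +3, the complex ion is [Mn...]^1+.
Charge balance with fluoride (-1) requires 1 complex ion per 1 fluoride.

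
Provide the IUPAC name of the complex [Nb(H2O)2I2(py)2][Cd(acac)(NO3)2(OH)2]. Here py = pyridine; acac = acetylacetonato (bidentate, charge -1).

Cadmium is always +2 in its complexes; the anion's ligand charges sum to -5, so the complex anion is 3−.
A 1:1 salt means the cation carries the equal and opposite charge, 3+.
Cation: ligand charges sum to -2; for the ion to be 3+, Nb = +5.

diaquadiiodobis(pyridine)niobium(V) (acetylacetonato)dihydroxodinitratocadmate(II)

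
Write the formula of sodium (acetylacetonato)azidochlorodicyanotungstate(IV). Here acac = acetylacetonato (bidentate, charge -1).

Ligands: 1 azido (N3, -1), 1 chloro (Cl, -1), 2 cyano (CN, -1), 1 acetylacetonato (acac, -1). Ligand charge sum = -5.
With W in oxidation state +4, the complex ion is [W...]^1−.
Charge balance with sodium (+1) requires 1 complex ion per 1 sodium.

Na[W(acac)Cl(CN)2(N3)]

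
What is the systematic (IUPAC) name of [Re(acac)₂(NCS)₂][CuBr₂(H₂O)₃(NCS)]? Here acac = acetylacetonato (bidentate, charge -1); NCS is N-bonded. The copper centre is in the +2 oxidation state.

bis(acetylacetonato)diisothiocyanatorhenium(V) triaquadibromoisothiocyanatocuprate(II)

Cu is given as +2; the anion's ligand charges sum to -3, so the complex anion is 1−.
A 1:1 salt means the cation carries the equal and opposite charge, 1+.
Cation: ligand charges sum to -4; for the ion to be 1+, Re = +5.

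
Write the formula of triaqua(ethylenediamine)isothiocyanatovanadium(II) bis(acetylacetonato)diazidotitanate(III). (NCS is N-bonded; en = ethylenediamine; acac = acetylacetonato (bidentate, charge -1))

[V(en)(H2O)3(NCS)][Ti(acac)2(N3)2]

Cation [V…]: ligand charges -1, V(II) ⇒ ion charge 1+.
Anion [Ti…]: ligand charges -4, Ti(III) ⇒ ion charge 1−.
One 1+ cation balances one 1− anion.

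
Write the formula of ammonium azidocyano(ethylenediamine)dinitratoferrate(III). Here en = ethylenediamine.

NH4[Fe(CN)(en)(N3)(NO3)2]

Ligands: 1 cyano (CN, -1), 1 ethylenediamine (en, neutral), 1 azido (N3, -1), 2 nitrato (NO3, -1). Ligand charge sum = -4.
With Fe in oxidation state +3, the complex ion is [Fe...]^1−.
Charge balance with ammonium (+1) requires 1 complex ion per 1 ammonium.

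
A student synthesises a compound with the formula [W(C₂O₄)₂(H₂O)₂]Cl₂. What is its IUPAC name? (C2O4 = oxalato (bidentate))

The 2 chloride counter-ions carry a total charge of -2, so each complex ion is 2+.
Ligand charges: 2×aqua (neutral), 2×oxalato (-2 each); total -4. So W + (-4) = 2+, giving W = +6.
Ligands are named alphabetically: aqua before oxalato.

diaquadioxalatotungsten(VI) chloride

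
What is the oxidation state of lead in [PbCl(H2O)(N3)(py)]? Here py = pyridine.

+2

No counter-ion: the bracketed complex is neutral.
Ligand charges: 1×py neutral; 1×Cl = -1; 1×N3 = -1; 1×H2O neutral; sum -2.
Pb + (-2) = 0 ⇒ Pb is +2.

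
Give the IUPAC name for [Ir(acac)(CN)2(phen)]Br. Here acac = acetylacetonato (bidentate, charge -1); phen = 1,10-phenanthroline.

(acetylacetonato)dicyano(1,10-phenanthroline)iridium(IV) bromide

The 1 bromide counter-ion carries a total charge of -1, so each complex ion is 1+.
Ligand charges: 2×cyano (-1 each), 1×acetylacetonato (-1 each), 1×1,10-phenanthroline (neutral); total -3. So Ir + (-3) = 1+, giving Ir = +4.
Ligands are named alphabetically: acetylacetonato before cyano before phenanthroline.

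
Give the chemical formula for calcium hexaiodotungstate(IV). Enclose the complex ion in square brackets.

Ligands: 6 iodo (I, -1). Ligand charge sum = -6.
With W in oxidation state +4, the complex ion is [W...]^2−.
Charge balance with calcium (+2) requires 1 complex ion per 1 calcium.

Ca[WI6]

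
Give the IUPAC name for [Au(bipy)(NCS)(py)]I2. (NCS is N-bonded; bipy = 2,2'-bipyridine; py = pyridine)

(2,2'-bipyridine)isothiocyanato(pyridine)gold(III) iodide

The 2 iodide counter-ions carry a total charge of -2, so each complex ion is 2+.
Ligand charges: 1×isothiocyanato (-1 each), 1×2,2'-bipyridine (neutral), 1×pyridine (neutral); total -1. So Au + (-1) = 2+, giving Au = +3.
Ligands are named alphabetically: bipyridine before isothiocyanato before pyridine.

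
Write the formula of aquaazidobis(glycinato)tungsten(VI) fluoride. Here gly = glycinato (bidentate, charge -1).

Ligands: 1 aqua (H2O, neutral), 2 glycinato (gly, -1), 1 azido (N3, -1). Ligand charge sum = -3.
With W in oxidation state +6, the complex ion is [W...]^3+.
Charge balance with fluoride (-1) requires 1 complex ion per 3 fluoride.

[W(gly)2(H2O)(N3)]F3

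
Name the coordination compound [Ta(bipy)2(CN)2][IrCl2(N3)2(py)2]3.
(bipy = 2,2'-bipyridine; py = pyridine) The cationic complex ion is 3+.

bis(2,2'-bipyridine)dicyanotantalum(V) diazidodichlorobis(pyridine)iridate(III)

Both ions are complex: the cation is named first with the plain metal name, the anion second with the -ate form; each ion's ligands are alphabetised independently.
The complex cation is given as 3+; its ligand charges sum to -2, so Ta = +5.
With 3 anions per cation, each anion must be 3/3 = 1−.
Anion: ligand charges sum to -4; for the ion to be 1−, Ir = +3.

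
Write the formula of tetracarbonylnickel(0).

[Ni(CO)4]

Ligands: 4 carbonyl (CO, neutral). Ligand charge sum = 0.
With Ni in oxidation state 0, the complex ion is [Ni...].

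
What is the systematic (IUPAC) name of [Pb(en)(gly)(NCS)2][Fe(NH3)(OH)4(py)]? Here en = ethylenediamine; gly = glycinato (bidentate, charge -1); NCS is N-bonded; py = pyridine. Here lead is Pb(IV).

(ethylenediamine)(glycinato)diisothiocyanatolead(IV) amminetetrahydroxo(pyridine)ferrate(III)

Both ions are complex: the cation is named first with the plain metal name, the anion second with the -ate form; each ion's ligands are alphabetised independently.
Pb is given as +4; the cation's ligand charges sum to -3, so the complex cation is 1+.
A 1:1 salt means the anion carries the equal and opposite charge, 1−.
Anion: ligand charges sum to -4; for the ion to be 1−, Fe = +3.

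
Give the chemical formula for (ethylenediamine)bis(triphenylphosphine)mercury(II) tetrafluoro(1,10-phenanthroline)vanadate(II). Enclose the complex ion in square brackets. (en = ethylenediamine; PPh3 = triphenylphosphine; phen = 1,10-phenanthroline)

Cation [Hg…]: ligand charges 0, Hg(II) ⇒ ion charge 2+.
Anion [V…]: ligand charges -4, V(II) ⇒ ion charge 2−.

[Hg(en)(PPh3)2][VF4(phen)]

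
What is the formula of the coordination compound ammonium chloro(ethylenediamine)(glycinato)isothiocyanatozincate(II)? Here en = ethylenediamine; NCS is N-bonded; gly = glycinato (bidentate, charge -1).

Ligands: 1 chloro (Cl, -1), 1 ethylenediamine (en, neutral), 1 isothiocyanato (NCS, -1), 1 glycinato (gly, -1). Ligand charge sum = -3.
With Zn in oxidation state +2, the complex ion is [Zn...]^1−.
Charge balance with ammonium (+1) requires 1 complex ion per 1 ammonium.

NH4[ZnCl(en)(gly)(NCS)]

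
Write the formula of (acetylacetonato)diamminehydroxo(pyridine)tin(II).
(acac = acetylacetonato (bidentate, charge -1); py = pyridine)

[Sn(acac)(NH3)2(OH)(py)]

Ligands: 2 ammine (NH3, neutral), 1 acetylacetonato (acac, -1), 1 pyridine (py, neutral), 1 hydroxo (OH, -1). Ligand charge sum = -2.
With Sn in oxidation state +2, the complex ion is [Sn...].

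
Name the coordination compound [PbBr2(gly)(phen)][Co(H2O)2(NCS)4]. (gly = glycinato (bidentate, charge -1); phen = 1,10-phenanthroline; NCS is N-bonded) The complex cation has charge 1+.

The complex cation is given as 1+; its ligand charges sum to -3, so Pb = +4.
A 1:1 salt means the anion carries the equal and opposite charge, 1−.
Anion: ligand charges sum to -4; for the ion to be 1−, Co = +3.

dibromo(glycinato)(1,10-phenanthroline)lead(IV) diaquatetraisothiocyanatocobaltate(III)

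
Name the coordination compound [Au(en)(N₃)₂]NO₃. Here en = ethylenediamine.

The 1 nitrate counter-ion carries a total charge of -1, so each complex ion is 1+.
Ligand charges: 2×azido (-1 each), 1×ethylenediamine (neutral); total -2. So Au + (-2) = 1+, giving Au = +3.
Ligands are named alphabetically: azido before ethylenediamine.

diazido(ethylenediamine)gold(III) nitrate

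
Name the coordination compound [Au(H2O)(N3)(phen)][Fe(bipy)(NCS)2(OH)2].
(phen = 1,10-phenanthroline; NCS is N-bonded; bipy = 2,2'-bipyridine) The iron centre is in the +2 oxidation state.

aquaazido(1,10-phenanthroline)gold(III) (2,2'-bipyridine)dihydroxodiisothiocyanatoferrate(II)

Fe is given as +2; the anion's ligand charges sum to -4, so the complex anion is 2−.
A 1:1 salt means the cation carries the equal and opposite charge, 2+.
Cation: ligand charges sum to -1; for the ion to be 2+, Au = +3.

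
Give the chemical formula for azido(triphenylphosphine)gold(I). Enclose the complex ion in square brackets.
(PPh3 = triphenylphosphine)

Ligands: 1 azido (N3, -1), 1 triphenylphosphine (PPh3, neutral). Ligand charge sum = -1.
With Au in oxidation state +1, the complex ion is [Au...].

[Au(N3)(PPh3)]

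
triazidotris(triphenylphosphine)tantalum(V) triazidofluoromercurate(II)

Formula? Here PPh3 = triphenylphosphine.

Cation [Ta…]: ligand charges -3, Ta(V) ⇒ ion charge 2+.
Anion [Hg…]: ligand charges -4, Hg(II) ⇒ ion charge 2−.

[Ta(N3)3(PPh3)3][HgF(N3)3]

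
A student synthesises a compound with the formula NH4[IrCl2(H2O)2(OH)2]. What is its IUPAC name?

The 1 ammonium counter-ion carries a total charge of +1, so each complex ion is 1−.
Ligand charges: 2×chloro (-1 each), 2×hydroxo (-1 each), 2×aqua (neutral); total -4. So Ir + (-4) = 1−, giving Ir = +3.
The complex ion is anionic, so iridium takes the -ate form iridate(III).

ammonium diaquadichlorodihydroxoiridate(III)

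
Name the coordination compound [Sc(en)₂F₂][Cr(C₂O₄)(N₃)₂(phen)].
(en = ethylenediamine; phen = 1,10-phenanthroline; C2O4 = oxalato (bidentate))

bis(ethylenediamine)difluoroscandium(III) diazidooxalato(1,10-phenanthroline)chromate(III)

Scandium is always +3 in its complexes; the cation's ligand charges sum to -2, so the complex cation is 1+.
A 1:1 salt means the anion carries the equal and opposite charge, 1−.
Anion: ligand charges sum to -4; for the ion to be 1−, Cr = +3.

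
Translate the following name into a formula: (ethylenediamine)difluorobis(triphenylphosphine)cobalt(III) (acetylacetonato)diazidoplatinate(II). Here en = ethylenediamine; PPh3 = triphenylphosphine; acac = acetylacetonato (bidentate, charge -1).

[Co(en)F2(PPh3)2][Pt(acac)(N3)2]

Cation [Co…]: ligand charges -2, Co(III) ⇒ ion charge 1+.
Anion [Pt…]: ligand charges -3, Pt(II) ⇒ ion charge 1−.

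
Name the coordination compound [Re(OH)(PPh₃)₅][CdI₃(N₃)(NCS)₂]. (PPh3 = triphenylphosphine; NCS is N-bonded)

Cadmium is always +2 in its complexes; the anion's ligand charges sum to -6, so the complex anion is 4−.
A 1:1 salt means the cation carries the equal and opposite charge, 4+.
Cation: ligand charges sum to -1; for the ion to be 4+, Re = +5.

hydroxopentakis(triphenylphosphine)rhenium(V) azidotriiododiisothiocyanatocadmate(II)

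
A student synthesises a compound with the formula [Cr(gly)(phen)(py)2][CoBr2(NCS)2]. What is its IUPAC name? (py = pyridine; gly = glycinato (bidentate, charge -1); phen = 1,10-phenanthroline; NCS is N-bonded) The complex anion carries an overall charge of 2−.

(glycinato)(1,10-phenanthroline)bis(pyridine)chromium(III) dibromodiisothiocyanatocobaltate(II)

The complex anion is given as 2−; its ligand charges sum to -4, so Co = +2.
A 1:1 salt means the cation carries the equal and opposite charge, 2+.
Cation: ligand charges sum to -1; for the ion to be 2+, Cr = +3.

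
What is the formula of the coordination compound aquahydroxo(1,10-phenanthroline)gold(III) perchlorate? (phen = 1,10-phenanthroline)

Ligands: 1 1,10-phenanthroline (phen, neutral), 1 hydroxo (OH, -1), 1 aqua (H2O, neutral). Ligand charge sum = -1.
With Au in oxidation state +3, the complex ion is [Au...]^2+.
Charge balance with perchlorate (-1) requires 1 complex ion per 2 perchlorate.

[Au(H2O)(OH)(phen)](ClO4)2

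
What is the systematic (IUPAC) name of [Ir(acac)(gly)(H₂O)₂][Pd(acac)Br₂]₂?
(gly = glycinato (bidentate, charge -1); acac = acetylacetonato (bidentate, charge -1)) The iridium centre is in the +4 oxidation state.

Both ions are complex: the cation is named first with the plain metal name, the anion second with the -ate form; each ion's ligands are alphabetised independently.
Ir is given as +4; the cation's ligand charges sum to -2, so the complex cation is 2+.
With 2 anions per cation, each anion must be 2/2 = 1−.
Anion: ligand charges sum to -3; for the ion to be 1−, Pd = +2.

(acetylacetonato)diaqua(glycinato)iridium(IV) (acetylacetonato)dibromopalladate(II)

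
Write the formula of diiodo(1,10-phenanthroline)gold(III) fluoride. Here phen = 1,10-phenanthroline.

[AuI2(phen)]F

Ligands: 2 iodo (I, -1), 1 1,10-phenanthroline (phen, neutral). Ligand charge sum = -2.
With Au in oxidation state +3, the complex ion is [Au...]^1+.
Charge balance with fluoride (-1) requires 1 complex ion per 1 fluoride.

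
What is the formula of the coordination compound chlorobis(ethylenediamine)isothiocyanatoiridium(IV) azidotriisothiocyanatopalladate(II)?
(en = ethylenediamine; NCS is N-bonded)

[IrCl(en)2(NCS)][Pd(N3)(NCS)3]

Cation [Ir…]: ligand charges -2, Ir(IV) ⇒ ion charge 2+.
Anion [Pd…]: ligand charges -4, Pd(II) ⇒ ion charge 2−.
One 2+ cation balances one 2− anion.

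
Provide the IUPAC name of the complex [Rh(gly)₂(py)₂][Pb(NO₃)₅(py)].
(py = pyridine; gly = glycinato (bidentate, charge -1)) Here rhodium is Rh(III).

bis(glycinato)bis(pyridine)rhodium(III) pentanitrato(pyridine)plumbate(IV)

Both ions are complex: the cation is named first with the plain metal name, the anion second with the -ate form; each ion's ligands are alphabetised independently.
Rh is given as +3; the cation's ligand charges sum to -2, so the complex cation is 1+.
A 1:1 salt means the anion carries the equal and opposite charge, 1−.
Anion: ligand charges sum to -5; for the ion to be 1−, Pb = +4.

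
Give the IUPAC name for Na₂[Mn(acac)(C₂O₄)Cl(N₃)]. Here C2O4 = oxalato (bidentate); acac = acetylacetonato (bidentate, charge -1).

sodium (acetylacetonato)azidochlorooxalatomanganate(III)

The 2 sodium counter-ions carry a total charge of +2, so each complex ion is 2−.
Ligand charges: 1×oxalato (-2 each), 1×chloro (-1 each), 1×acetylacetonato (-1 each), 1×azido (-1 each); total -5. So Mn + (-5) = 2−, giving Mn = +3.
Ligands are named alphabetically: acetylacetonato before azido before chloro before oxalato.
The complex ion is anionic, so manganese takes the -ate form manganate(III).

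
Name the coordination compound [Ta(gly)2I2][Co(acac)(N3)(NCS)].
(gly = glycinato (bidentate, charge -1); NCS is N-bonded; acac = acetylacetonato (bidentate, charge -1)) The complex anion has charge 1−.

bis(glycinato)diiodotantalum(V) (acetylacetonato)azidoisothiocyanatocobaltate(II)

Both ions are complex: the cation is named first with the plain metal name, the anion second with the -ate form; each ion's ligands are alphabetised independently.
The complex anion is given as 1−; its ligand charges sum to -3, so Co = +2.
A 1:1 salt means the cation carries the equal and opposite charge, 1+.
Cation: ligand charges sum to -4; for the ion to be 1+, Ta = +5.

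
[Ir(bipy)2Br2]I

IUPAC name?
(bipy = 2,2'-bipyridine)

bis(2,2'-bipyridine)dibromoiridium(III) iodide

The 1 iodide counter-ion carries a total charge of -1, so each complex ion is 1+.
Ligand charges: 2×bromo (-1 each), 2×2,2'-bipyridine (neutral); total -2. So Ir + (-2) = 1+, giving Ir = +3.
Ligands are named alphabetically: bipyridine before bromo.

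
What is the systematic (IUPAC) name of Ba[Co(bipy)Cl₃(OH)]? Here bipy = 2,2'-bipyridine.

The 1 barium counter-ion carries a total charge of +2, so each complex ion is 2−.
Ligand charges: 1×hydroxo (-1 each), 3×chloro (-1 each), 1×2,2'-bipyridine (neutral); total -4. So Co + (-4) = 2−, giving Co = +2.
The complex ion is anionic, so cobalt takes the -ate form cobaltate(II).

barium (2,2'-bipyridine)trichlorohydroxocobaltate(II)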